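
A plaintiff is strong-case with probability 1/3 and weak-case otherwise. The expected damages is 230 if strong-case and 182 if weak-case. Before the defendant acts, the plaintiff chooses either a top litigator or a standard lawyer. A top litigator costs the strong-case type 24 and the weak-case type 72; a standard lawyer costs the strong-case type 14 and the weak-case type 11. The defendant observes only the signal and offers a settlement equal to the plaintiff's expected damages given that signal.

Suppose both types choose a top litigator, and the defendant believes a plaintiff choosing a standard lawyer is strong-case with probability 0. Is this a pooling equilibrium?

No

At the pooled signal (top litigator) the defendant holds the prior 1/3 and pays 1/3·230 + 2/3·182 = 198. Off-path (standard lawyer) belief 0 gives 0·230 + 1·182 = 182.
Strong-case: top litigator gives 198 − 24 = 174; standard lawyer gives 182 − 14 = 168. Stays. ✓
Weak-case: top litigator gives 198 − 72 = 126; standard lawyer gives 182 − 11 = 171. Deviates. ✗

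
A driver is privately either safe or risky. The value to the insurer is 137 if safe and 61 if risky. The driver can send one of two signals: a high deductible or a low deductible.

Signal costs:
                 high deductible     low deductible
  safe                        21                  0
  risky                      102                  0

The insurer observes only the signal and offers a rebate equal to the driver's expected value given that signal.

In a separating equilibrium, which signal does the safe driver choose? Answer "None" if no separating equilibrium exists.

Try safe → high deductible, risky → low deductible:
  If types separate, high deductible earns payment 137 and low deductible earns 61.
  Safe: high deductible gives 137 − 21 = 116; low deductible gives 61 − 0 = 61. No deviation. ✓
  Risky: low deductible gives 61 − 0 = 61; high deductible gives 137 − 102 = 35. No deviation. ✓
Both hold — the safe type sends high deductible.

high deductible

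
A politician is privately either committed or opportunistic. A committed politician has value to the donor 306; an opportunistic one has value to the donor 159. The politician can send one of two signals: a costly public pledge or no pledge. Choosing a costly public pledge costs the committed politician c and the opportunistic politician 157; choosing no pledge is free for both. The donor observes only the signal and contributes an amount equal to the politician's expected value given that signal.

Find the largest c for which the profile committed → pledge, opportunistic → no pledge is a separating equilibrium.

147

Under separation: pledge → committed (pays 306); no pledge → opportunistic (pays 159).
Opportunistic: 159 − 0 = 159 ≥ 306 − 157 = 149. Holds regardless of c. ✓
Committed: 306 − c ≥ 159 − 0, so c ≤ 306 − 159 = 147.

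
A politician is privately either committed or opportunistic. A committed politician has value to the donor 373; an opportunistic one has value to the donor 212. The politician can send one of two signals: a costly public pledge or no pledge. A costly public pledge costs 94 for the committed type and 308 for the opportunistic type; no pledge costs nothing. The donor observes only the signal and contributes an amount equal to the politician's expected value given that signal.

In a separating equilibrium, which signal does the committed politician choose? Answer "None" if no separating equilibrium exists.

pledge

Try committed → pledge, opportunistic → no pledge:
  If types separate, pledge earns payment 373 and no pledge earns 212.
  Committed: pledge gives 373 − 94 = 279; no pledge gives 212 − 0 = 212. No deviation. ✓
  Opportunistic: no pledge gives 212 − 0 = 212; pledge gives 373 − 308 = 65. No deviation. ✓
Both hold — the committed type sends pledge.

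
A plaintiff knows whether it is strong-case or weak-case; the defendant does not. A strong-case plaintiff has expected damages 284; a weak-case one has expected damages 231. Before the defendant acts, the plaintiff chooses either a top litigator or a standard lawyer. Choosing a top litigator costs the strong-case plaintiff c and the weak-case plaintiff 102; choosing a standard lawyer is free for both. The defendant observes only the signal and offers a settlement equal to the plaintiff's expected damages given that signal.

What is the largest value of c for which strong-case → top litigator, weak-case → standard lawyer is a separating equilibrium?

Under separation: top litigator → strong-case (pays 284); standard lawyer → weak-case (pays 231).
Weak-case: 231 − 0 = 231 ≥ 284 − 102 = 182. Holds regardless of c. ✓
Strong-case: 284 − c ≥ 231 − 0, so c ≤ 284 − 231 = 53.

53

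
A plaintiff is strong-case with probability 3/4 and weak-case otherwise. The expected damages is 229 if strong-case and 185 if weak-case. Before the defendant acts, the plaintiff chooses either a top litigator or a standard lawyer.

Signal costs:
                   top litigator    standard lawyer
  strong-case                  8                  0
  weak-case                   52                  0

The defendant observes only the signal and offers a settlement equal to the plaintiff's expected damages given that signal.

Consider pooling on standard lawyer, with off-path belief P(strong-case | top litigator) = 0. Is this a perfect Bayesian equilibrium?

Yes

At the pooled signal (standard lawyer) the defendant holds the prior 3/4 and pays 3/4·229 + 1/4·185 = 218. Off-path (top litigator) belief 0 gives 0·229 + 1·185 = 185.
Strong-case: standard lawyer gives 218 − 0 = 218; top litigator gives 185 − 8 = 177. Stays. ✓
Weak-case: standard lawyer gives 218 − 0 = 218; top litigator gives 185 − 52 = 133. Stays. ✓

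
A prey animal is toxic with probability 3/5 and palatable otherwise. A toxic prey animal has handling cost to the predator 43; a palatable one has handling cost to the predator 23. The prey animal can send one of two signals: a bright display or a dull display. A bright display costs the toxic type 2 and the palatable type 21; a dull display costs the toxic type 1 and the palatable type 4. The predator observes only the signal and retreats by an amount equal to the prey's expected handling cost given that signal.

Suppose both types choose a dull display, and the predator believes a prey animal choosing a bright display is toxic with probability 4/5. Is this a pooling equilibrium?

No

On the equilibrium path (dull display) the predator holds the prior 3/5 and pays 3/5·43 + 2/5·23 = 35. Off-path (bright display) belief 4/5 gives 4/5·43 + 1/5·23 = 39.
Toxic: dull display gives 35 − 1 = 34; bright display gives 39 − 2 = 37. Deviates. ✗
Palatable: dull display gives 35 − 4 = 31; bright display gives 39 − 21 = 18. Stays. ✓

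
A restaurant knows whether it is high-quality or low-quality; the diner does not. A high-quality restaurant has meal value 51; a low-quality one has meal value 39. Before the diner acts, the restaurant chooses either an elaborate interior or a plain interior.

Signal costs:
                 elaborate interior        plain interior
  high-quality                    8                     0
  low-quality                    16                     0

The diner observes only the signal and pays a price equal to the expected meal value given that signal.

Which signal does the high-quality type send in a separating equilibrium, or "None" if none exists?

Try high-quality → elaborate interior, low-quality → plain interior:
  Under separation the diner infers type exactly: elaborate interior → high-quality (pays 51), plain interior → low-quality (pays 39).
  High-quality: elaborate interior gives 51 − 8 = 43; plain interior gives 39 − 0 = 39. No deviation. ✓
  Low-quality: plain interior gives 39 − 0 = 39; elaborate interior gives 51 − 16 = 35. No deviation. ✓
Both hold — the high-quality type sends elaborate interior.

elaborate interior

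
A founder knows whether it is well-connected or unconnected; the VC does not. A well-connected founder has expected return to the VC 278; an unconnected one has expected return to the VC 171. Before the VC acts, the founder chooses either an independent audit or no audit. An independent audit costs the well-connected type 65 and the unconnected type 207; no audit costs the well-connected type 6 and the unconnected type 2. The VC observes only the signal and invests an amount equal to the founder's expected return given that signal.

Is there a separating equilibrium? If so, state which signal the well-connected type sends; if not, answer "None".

Try well-connected → audit, unconnected → no audit:
  If types separate, audit earns payment 278 and no audit earns 171.
  Well-connected: audit gives 278 − 65 = 213; no audit gives 171 − 6 = 165. No deviation. ✓
  Unconnected: no audit gives 171 − 2 = 169; audit gives 278 − 207 = 71. No deviation. ✓
Both hold — the well-connected type sends audit.

audit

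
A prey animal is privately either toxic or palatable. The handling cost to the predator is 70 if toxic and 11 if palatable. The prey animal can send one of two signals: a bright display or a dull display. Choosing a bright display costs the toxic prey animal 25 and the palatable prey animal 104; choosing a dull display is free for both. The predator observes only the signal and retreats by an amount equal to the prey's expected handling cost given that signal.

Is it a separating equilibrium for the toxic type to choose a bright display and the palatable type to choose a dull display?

If types separate, bright display earns payment 70 and dull display earns 11.
Toxic: bright display gives 70 − 25 = 45; dull display gives 11 − 0 = 11. No deviation. ✓
Palatable: dull display gives 11 − 0 = 11; bright display gives 70 − 104 = -34. No deviation. ✓
Both incentive constraints hold.

Yes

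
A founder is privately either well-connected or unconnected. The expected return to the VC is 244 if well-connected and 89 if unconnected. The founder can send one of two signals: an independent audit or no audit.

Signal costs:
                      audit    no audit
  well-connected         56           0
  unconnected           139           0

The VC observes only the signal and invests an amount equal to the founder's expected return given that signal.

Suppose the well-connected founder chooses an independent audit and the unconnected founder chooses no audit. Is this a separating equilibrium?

If types separate, audit earns payment 244 and no audit earns 89.
Well-connected: audit gives 244 − 56 = 188; no audit gives 89 − 0 = 89. No deviation. ✓
Unconnected: no audit gives 89 − 0 = 89; audit gives 244 − 139 = 105. Would deviate. ✗

No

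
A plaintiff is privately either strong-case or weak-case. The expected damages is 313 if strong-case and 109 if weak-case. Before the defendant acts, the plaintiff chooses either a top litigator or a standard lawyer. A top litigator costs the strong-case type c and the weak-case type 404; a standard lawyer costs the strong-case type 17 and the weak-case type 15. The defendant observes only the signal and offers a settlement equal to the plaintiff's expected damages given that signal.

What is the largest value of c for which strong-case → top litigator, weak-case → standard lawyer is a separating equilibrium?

221

Under separation: top litigator → strong-case (pays 313); standard lawyer → weak-case (pays 109).
Weak-case: 109 − 15 = 94 ≥ 313 − 404 = -91. Holds regardless of c. ✓
Strong-case: 313 − c ≥ 109 − 17, so c ≤ 313 − 92 = 221.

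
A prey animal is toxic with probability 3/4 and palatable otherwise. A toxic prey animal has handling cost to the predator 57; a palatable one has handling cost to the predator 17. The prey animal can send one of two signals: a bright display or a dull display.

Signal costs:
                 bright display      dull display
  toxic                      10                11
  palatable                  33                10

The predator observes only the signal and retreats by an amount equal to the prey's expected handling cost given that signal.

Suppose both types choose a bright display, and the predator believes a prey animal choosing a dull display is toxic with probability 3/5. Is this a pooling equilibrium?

No

At the pooled signal (bright display) the predator holds the prior 3/4 and pays 3/4·57 + 1/4·17 = 47. Off-path (dull display) belief 3/5 gives 3/5·57 + 2/5·17 = 41.
Toxic: bright display gives 47 − 10 = 37; dull display gives 41 − 11 = 30. Stays. ✓
Palatable: bright display gives 47 − 33 = 14; dull display gives 41 − 10 = 31. Deviates. ✗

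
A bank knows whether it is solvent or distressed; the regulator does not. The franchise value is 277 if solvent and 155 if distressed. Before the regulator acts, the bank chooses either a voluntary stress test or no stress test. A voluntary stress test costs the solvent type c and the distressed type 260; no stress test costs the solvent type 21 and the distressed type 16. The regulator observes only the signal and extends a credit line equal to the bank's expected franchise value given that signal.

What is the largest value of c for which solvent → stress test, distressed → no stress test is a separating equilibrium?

Under separation: stress test → solvent (pays 277); no stress test → distressed (pays 155).
Distressed: 155 − 16 = 139 ≥ 277 − 260 = 17. Holds regardless of c. ✓
Solvent: 277 − c ≥ 155 − 21, so c ≤ 277 − 134 = 143.

143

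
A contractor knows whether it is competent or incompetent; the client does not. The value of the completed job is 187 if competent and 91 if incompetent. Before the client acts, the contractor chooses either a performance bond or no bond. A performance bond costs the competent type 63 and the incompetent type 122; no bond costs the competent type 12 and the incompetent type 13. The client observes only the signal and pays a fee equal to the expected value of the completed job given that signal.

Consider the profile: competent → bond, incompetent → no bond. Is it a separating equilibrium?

If types separate, bond earns payment 187 and no bond earns 91.
Competent: bond gives 187 − 63 = 124; no bond gives 91 − 12 = 79. No deviation. ✓
Incompetent: no bond gives 91 − 13 = 78; bond gives 187 − 122 = 65. No deviation. ✓
Both incentive constraints hold.

Yes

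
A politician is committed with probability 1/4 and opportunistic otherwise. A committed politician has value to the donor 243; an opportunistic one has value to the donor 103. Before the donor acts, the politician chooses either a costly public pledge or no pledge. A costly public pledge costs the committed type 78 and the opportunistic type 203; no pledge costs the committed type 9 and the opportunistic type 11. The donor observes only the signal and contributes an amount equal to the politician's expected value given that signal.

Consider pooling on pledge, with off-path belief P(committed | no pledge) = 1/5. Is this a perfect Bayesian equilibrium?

On the equilibrium path (pledge) the donor holds the prior 1/4 and pays 1/4·243 + 3/4·103 = 138. Off-path (no pledge) belief 1/5 gives 1/5·243 + 4/5·103 = 131.
Committed: pledge gives 138 − 78 = 60; no pledge gives 131 − 9 = 122. Deviates. ✗
Opportunistic: pledge gives 138 − 203 = -65; no pledge gives 131 − 11 = 120. Deviates. ✗

No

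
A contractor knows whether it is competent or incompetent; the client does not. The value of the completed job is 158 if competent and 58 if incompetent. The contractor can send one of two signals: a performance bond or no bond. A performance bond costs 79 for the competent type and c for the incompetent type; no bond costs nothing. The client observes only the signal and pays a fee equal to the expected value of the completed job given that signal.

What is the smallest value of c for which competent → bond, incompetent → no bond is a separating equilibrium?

100

Under separation: bond → competent (pays 158); no bond → incompetent (pays 58).
Competent: 158 − 79 = 79 ≥ 58 − 0 = 58. Holds regardless of c. ✓
Incompetent: 58 − 0 ≥ 158 − c, so c ≥ 158 − 58 = 100.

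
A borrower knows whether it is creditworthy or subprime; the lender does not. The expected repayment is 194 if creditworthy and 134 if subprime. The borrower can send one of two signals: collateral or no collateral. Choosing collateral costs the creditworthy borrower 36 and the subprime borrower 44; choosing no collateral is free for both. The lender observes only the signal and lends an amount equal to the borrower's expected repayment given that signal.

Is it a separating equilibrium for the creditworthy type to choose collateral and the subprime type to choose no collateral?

Under separation the lender infers type exactly: collateral → creditworthy (pays 194), no collateral → subprime (pays 134).
Creditworthy: collateral gives 194 − 36 = 158; no collateral gives 134 − 0 = 134. No deviation. ✓
Subprime: no collateral gives 134 − 0 = 134; collateral gives 194 − 44 = 150. Would deviate. ✗

No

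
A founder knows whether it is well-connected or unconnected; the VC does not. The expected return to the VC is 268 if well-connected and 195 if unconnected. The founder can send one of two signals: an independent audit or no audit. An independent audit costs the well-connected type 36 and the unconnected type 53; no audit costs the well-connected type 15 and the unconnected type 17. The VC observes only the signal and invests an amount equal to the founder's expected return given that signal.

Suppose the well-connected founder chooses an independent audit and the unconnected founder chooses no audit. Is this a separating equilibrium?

If types separate, audit earns payment 268 and no audit earns 195.
Well-connected: audit gives 268 − 36 = 232; no audit gives 195 − 15 = 180. No deviation. ✓
Unconnected: no audit gives 195 − 17 = 178; audit gives 268 − 53 = 215. Would deviate. ✗

No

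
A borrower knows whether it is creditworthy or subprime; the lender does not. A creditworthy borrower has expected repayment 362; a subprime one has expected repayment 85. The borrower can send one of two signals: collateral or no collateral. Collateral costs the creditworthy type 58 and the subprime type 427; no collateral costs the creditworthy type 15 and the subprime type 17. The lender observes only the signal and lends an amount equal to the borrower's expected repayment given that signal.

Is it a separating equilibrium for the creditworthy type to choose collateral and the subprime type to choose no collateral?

Under separation the lender infers type exactly: collateral → creditworthy (pays 362), no collateral → subprime (pays 85).
Creditworthy: collateral gives 362 − 58 = 304; no collateral gives 85 − 15 = 70. No deviation. ✓
Subprime: no collateral gives 85 − 17 = 68; collateral gives 362 − 427 = -65. No deviation. ✓
Neither type gains from mimicking the other.

Yes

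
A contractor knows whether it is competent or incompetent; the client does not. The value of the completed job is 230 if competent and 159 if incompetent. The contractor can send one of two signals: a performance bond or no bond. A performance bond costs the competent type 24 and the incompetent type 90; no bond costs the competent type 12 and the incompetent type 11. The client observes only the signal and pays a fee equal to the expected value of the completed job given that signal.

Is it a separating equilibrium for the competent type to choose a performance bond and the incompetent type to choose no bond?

Yes

Under separation the client infers type exactly: bond → competent (pays 230), no bond → incompetent (pays 159).
Competent: bond gives 230 − 24 = 206; no bond gives 159 − 12 = 147. No deviation. ✓
Incompetent: no bond gives 159 − 11 = 148; bond gives 230 − 90 = 140. No deviation. ✓
Both incentive constraints hold.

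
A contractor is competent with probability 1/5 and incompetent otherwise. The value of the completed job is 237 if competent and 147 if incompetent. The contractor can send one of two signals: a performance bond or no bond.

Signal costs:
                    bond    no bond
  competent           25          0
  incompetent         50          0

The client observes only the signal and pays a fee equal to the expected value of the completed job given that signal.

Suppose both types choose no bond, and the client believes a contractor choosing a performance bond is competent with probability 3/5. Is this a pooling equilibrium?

No

On the equilibrium path (no bond) the client holds the prior 1/5 and pays 1/5·237 + 4/5·147 = 165. Off-path (bond) belief 3/5 gives 3/5·237 + 2/5·147 = 201.
Competent: no bond gives 165 − 0 = 165; bond gives 201 − 25 = 176. Deviates. ✗
Incompetent: no bond gives 165 − 0 = 165; bond gives 201 − 50 = 151. Stays. ✓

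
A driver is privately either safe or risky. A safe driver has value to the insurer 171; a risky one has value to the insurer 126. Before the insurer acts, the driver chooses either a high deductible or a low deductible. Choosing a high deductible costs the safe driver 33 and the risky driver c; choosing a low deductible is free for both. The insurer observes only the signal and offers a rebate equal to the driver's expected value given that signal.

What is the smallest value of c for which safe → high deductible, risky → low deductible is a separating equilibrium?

Under separation: high deductible → safe (pays 171); low deductible → risky (pays 126).
Safe: 171 − 33 = 138 ≥ 126 − 0 = 126. Holds regardless of c. ✓
Risky: 126 − 0 ≥ 171 − c, so c ≥ 171 − 126 = 45.

45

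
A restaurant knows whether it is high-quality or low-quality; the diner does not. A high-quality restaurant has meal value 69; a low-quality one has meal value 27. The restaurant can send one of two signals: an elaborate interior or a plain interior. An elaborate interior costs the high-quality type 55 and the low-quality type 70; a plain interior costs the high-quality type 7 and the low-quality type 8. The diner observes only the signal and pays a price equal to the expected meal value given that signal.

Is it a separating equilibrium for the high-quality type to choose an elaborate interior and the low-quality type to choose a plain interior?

If types separate, elaborate interior earns payment 69 and plain interior earns 27.
High-quality: elaborate interior gives 69 − 55 = 14; plain interior gives 27 − 7 = 20. Would deviate. ✗
Low-quality: plain interior gives 27 − 8 = 19; elaborate interior gives 69 − 70 = -1. No deviation. ✓

No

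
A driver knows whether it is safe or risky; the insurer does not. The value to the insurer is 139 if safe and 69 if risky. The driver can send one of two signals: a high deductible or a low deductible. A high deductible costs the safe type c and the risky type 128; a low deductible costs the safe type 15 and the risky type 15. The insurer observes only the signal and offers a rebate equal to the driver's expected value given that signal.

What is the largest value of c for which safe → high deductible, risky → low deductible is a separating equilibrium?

85

Under separation: high deductible → safe (pays 139); low deductible → risky (pays 69).
Risky: 69 − 15 = 54 ≥ 139 − 128 = 11. Holds regardless of c. ✓
Safe: 139 − c ≥ 69 − 15, so c ≤ 139 − 54 = 85.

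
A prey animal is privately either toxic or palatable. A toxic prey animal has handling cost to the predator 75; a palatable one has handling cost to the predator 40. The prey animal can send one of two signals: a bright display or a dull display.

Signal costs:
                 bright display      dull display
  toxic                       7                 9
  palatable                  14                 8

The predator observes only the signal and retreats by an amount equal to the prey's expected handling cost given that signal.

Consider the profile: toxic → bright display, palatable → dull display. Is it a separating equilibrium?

No

If types separate, bright display earns payment 75 and dull display earns 40.
Toxic: bright display gives 75 − 7 = 68; dull display gives 40 − 9 = 31. No deviation. ✓
Palatable: dull display gives 40 − 8 = 32; bright display gives 75 − 14 = 61. Would deviate. ✗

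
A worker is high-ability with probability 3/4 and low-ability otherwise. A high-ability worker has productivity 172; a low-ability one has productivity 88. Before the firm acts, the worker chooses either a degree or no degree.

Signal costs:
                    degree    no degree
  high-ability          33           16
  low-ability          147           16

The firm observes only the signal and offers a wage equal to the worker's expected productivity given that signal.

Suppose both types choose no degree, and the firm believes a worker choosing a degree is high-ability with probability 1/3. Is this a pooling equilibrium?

Yes

At the pooled signal (no degree) the firm holds the prior 3/4 and pays 3/4·172 + 1/4·88 = 151. Off-path (degree) belief 1/3 gives 1/3·172 + 2/3·88 = 116.
High-ability: no degree gives 151 − 16 = 135; degree gives 116 − 33 = 83. Stays. ✓
Low-ability: no degree gives 151 − 16 = 135; degree gives 116 − 147 = -31. Stays. ✓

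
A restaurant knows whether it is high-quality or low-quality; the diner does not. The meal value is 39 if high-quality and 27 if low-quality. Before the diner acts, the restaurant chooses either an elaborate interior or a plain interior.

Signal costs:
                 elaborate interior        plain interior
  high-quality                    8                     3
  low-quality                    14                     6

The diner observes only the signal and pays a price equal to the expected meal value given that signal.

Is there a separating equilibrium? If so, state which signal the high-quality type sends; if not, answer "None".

None

Try high-quality → elaborate interior, low-quality → plain interior:
  Under separation the diner infers type exactly: elaborate interior → high-quality (pays 39), plain interior → low-quality (pays 27).
  High-quality: elaborate interior gives 39 − 8 = 31; plain interior gives 27 − 3 = 24. No deviation. ✓
  Low-quality: plain interior gives 27 − 6 = 21; elaborate interior gives 39 − 14 = 25. Would deviate. ✗
Try high-quality → plain interior, low-quality → elaborate interior:
  Under separation the diner infers type exactly: plain interior → high-quality (pays 39), elaborate interior → low-quality (pays 27).
  High-quality: plain interior gives 39 − 3 = 36; elaborate interior gives 27 − 8 = 19. No deviation. ✓
  Low-quality: elaborate interior gives 27 − 14 = 13; plain interior gives 39 − 6 = 33. Would deviate. ✗
Neither assignment is incentive-compatible.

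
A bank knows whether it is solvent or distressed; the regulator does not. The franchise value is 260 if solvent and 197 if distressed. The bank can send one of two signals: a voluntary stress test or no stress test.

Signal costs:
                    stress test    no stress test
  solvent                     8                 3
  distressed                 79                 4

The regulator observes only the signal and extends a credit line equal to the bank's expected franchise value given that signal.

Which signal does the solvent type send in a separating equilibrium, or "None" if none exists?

Try solvent → stress test, distressed → no stress test:
  If types separate, stress test earns payment 260 and no stress test earns 197.
  Solvent: stress test gives 260 − 8 = 252; no stress test gives 197 − 3 = 194. No deviation. ✓
  Distressed: no stress test gives 197 − 4 = 193; stress test gives 260 − 79 = 181. No deviation. ✓
Both hold — the solvent type sends stress test.

stress test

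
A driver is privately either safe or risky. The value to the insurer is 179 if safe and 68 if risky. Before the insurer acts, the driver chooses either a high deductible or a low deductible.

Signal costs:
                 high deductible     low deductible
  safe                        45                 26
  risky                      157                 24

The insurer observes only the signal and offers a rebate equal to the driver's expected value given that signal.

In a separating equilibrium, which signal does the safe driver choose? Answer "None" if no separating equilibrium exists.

Try safe → high deductible, risky → low deductible:
  If types separate, high deductible earns payment 179 and low deductible earns 68.
  Safe: high deductible gives 179 − 45 = 134; low deductible gives 68 − 26 = 42. No deviation. ✓
  Risky: low deductible gives 68 − 24 = 44; high deductible gives 179 − 157 = 22. No deviation. ✓
Both hold — the safe type sends high deductible.

high deductible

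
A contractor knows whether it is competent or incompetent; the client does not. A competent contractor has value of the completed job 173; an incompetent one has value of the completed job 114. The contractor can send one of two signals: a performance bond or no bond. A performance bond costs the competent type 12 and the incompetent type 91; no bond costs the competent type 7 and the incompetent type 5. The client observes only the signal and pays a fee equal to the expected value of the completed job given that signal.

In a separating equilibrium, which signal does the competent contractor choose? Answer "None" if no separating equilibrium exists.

bond

Try competent → bond, incompetent → no bond:
  If types separate, bond earns payment 173 and no bond earns 114.
  Competent: bond gives 173 − 12 = 161; no bond gives 114 − 7 = 107. No deviation. ✓
  Incompetent: no bond gives 114 − 5 = 109; bond gives 173 − 91 = 82. No deviation. ✓
Both hold — the competent type sends bond.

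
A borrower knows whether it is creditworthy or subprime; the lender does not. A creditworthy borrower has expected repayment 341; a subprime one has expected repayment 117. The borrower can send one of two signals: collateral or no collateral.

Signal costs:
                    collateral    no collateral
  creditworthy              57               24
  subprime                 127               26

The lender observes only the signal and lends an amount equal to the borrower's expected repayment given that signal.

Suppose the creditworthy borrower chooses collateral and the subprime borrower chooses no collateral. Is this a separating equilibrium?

No

If types separate, collateral earns payment 341 and no collateral earns 117.
Creditworthy: collateral gives 341 − 57 = 284; no collateral gives 117 − 24 = 93. No deviation. ✓
Subprime: no collateral gives 117 − 26 = 91; collateral gives 341 − 127 = 214. Would deviate. ✗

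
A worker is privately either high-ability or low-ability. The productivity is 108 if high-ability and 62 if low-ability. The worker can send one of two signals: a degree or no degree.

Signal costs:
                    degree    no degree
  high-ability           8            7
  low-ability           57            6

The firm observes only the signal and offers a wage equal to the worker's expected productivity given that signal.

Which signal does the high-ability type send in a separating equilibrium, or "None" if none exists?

degree

Try high-ability → degree, low-ability → no degree:
  If types separate, degree earns payment 108 and no degree earns 62.
  High-ability: degree gives 108 − 8 = 100; no degree gives 62 − 7 = 55. No deviation. ✓
  Low-ability: no degree gives 62 − 6 = 56; degree gives 108 − 57 = 51. No deviation. ✓
Both hold — the high-ability type sends degree.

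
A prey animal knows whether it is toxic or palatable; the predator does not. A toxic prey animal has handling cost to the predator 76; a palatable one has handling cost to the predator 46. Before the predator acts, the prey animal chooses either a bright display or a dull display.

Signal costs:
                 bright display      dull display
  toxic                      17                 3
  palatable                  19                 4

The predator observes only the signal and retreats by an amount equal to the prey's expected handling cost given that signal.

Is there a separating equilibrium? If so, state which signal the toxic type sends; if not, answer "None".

Try toxic → bright display, palatable → dull display:
  If types separate, bright display earns payment 76 and dull display earns 46.
  Toxic: bright display gives 76 − 17 = 59; dull display gives 46 − 3 = 43. No deviation. ✓
  Palatable: dull display gives 46 − 4 = 42; bright display gives 76 − 19 = 57. Would deviate. ✗
Try toxic → dull display, palatable → bright display:
  If types separate, dull display earns payment 76 and bright display earns 46.
  Toxic: dull display gives 76 − 3 = 73; bright display gives 46 − 17 = 29. No deviation. ✓
  Palatable: bright display gives 46 − 19 = 27; dull display gives 76 − 4 = 72. Would deviate. ✗
Neither assignment is incentive-compatible.

None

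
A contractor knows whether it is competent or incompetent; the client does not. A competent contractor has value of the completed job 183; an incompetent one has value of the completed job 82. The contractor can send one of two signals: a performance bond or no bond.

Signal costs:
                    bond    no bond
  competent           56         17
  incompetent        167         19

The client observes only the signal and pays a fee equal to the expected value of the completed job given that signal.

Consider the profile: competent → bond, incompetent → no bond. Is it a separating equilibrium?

Yes

If types separate, bond earns payment 183 and no bond earns 82.
Competent: bond gives 183 − 56 = 127; no bond gives 82 − 17 = 65. No deviation. ✓
Incompetent: no bond gives 82 − 19 = 63; bond gives 183 − 167 = 16. No deviation. ✓
Neither type gains from mimicking the other.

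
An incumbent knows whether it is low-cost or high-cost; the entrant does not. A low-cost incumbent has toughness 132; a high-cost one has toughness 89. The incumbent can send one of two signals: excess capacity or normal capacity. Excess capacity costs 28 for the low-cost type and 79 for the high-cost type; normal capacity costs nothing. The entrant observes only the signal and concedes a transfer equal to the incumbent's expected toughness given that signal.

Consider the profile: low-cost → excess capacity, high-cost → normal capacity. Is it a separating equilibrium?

Yes

If types separate, excess capacity earns payment 132 and normal capacity earns 89.
Low-cost: excess capacity gives 132 − 28 = 104; normal capacity gives 89 − 0 = 89. No deviation. ✓
High-cost: normal capacity gives 89 − 0 = 89; excess capacity gives 132 − 79 = 53. No deviation. ✓
Both incentive constraints hold.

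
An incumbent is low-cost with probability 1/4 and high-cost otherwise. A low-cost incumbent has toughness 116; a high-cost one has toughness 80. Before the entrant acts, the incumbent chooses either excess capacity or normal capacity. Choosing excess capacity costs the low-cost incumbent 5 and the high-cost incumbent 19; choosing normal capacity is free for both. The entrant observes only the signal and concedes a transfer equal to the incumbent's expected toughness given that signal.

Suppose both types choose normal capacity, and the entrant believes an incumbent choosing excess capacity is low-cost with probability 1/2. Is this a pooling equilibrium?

No

At the pooled signal (normal capacity) the entrant holds the prior 1/4 and pays 1/4·116 + 3/4·80 = 89. Off-path (excess capacity) belief 1/2 gives 1/2·116 + 1/2·80 = 98.
Low-cost: normal capacity gives 89 − 0 = 89; excess capacity gives 98 − 5 = 93. Deviates. ✗
High-cost: normal capacity gives 89 − 0 = 89; excess capacity gives 98 − 19 = 79. Stays. ✓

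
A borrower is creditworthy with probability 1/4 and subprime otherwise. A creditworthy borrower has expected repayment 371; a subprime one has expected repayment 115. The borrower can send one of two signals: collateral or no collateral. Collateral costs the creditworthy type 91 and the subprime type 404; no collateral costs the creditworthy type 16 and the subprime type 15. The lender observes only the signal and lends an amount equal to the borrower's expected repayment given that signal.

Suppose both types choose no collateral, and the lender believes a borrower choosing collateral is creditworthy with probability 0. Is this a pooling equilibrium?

On the equilibrium path (no collateral) the lender holds the prior 1/4 and pays 1/4·371 + 3/4·115 = 179. Off-path (collateral) belief 0 gives 0·371 + 1·115 = 115.
Creditworthy: no collateral gives 179 − 16 = 163; collateral gives 115 − 91 = 24. Stays. ✓
Subprime: no collateral gives 179 − 15 = 164; collateral gives 115 − 404 = -289. Stays. ✓
Beliefs are Bayes-consistent on-path and both types best-respond.

Yes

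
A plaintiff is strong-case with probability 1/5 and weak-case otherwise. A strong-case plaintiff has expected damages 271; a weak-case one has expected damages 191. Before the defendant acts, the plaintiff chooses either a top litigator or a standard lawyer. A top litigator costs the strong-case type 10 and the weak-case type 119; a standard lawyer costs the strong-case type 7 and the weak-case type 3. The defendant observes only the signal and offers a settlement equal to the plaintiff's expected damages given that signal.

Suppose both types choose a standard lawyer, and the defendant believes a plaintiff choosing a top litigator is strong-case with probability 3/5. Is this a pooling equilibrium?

No

At the pooled signal (standard lawyer) the defendant holds the prior 1/5 and pays 1/5·271 + 4/5·191 = 207. Off-path (top litigator) belief 3/5 gives 3/5·271 + 2/5·191 = 239.
Strong-case: standard lawyer gives 207 − 7 = 200; top litigator gives 239 − 10 = 229. Deviates. ✗
Weak-case: standard lawyer gives 207 − 3 = 204; top litigator gives 239 − 119 = 120. Stays. ✓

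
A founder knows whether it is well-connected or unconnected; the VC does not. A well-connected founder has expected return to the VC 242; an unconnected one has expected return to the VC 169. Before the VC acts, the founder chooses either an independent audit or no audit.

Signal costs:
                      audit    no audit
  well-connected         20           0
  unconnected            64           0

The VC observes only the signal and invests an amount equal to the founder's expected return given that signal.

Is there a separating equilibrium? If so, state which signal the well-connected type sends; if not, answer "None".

Try well-connected → audit, unconnected → no audit:
  If types separate, audit earns payment 242 and no audit earns 169.
  Well-connected: audit gives 242 − 20 = 222; no audit gives 169 − 0 = 169. No deviation. ✓
  Unconnected: no audit gives 169 − 0 = 169; audit gives 242 − 64 = 178. Would deviate. ✗
Try well-connected → no audit, unconnected → audit:
  If types separate, no audit earns payment 242 and audit earns 169.
  Well-connected: no audit gives 242 − 0 = 242; audit gives 169 − 20 = 149. No deviation. ✓
  Unconnected: audit gives 169 − 64 = 105; no audit gives 242 − 0 = 242. Would deviate. ✗
Neither assignment is incentive-compatible.

None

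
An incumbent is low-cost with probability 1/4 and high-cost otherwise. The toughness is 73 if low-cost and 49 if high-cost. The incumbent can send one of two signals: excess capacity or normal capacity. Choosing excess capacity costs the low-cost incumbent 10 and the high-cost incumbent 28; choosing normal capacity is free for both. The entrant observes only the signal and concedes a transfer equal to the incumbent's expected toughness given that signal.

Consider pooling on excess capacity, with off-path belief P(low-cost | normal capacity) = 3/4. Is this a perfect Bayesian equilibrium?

No

At the pooled signal (excess capacity) the entrant holds the prior 1/4 and pays 1/4·73 + 3/4·49 = 55. Off-path (normal capacity) belief 3/4 gives 3/4·73 + 1/4·49 = 67.
Low-cost: excess capacity gives 55 − 10 = 45; normal capacity gives 67 − 0 = 67. Deviates. ✗
High-cost: excess capacity gives 55 − 28 = 27; normal capacity gives 67 − 0 = 67. Deviates. ✗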